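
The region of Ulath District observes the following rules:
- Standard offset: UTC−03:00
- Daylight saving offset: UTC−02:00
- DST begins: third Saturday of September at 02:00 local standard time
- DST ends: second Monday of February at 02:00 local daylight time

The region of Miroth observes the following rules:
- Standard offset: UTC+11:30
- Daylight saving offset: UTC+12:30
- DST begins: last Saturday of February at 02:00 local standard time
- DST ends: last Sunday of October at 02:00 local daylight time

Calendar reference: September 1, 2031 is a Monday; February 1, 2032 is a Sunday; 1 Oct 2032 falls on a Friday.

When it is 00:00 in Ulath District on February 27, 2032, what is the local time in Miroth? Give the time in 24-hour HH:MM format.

1 September 2031 is a Monday, so the first Saturday is September 6 and the third is September 20.
1 February 2032 is a Sunday, so the first Monday is February 2 and the second is February 9.
Daylight saving runs 20 September 2031 – 9 February 2032; February 27, 2032 is outside that window, so Ulath District is on standard time at UTC−03:00.
00:00 Ulath District + 3h = 03:00 UTC.
1 February 2032 is a Sunday, so Saturdays fall on 7, 14, 21, 28; the last is February 28.
1 October 2032 is a Friday, so Sundays fall on 3, 10, 17, 24, 31; the last is October 31.
At the standard offset (UTC+11:30), 03:00 UTC + 11h30m = 14:30 Miroth standard time.
The standard-time date in Miroth, February 27, 2032, does not fall between 28 February and 31 October, so daylight saving is not in effect and Miroth is at UTC+11:30.
03:00 UTC + 11h30m = 14:30 Miroth.

14:30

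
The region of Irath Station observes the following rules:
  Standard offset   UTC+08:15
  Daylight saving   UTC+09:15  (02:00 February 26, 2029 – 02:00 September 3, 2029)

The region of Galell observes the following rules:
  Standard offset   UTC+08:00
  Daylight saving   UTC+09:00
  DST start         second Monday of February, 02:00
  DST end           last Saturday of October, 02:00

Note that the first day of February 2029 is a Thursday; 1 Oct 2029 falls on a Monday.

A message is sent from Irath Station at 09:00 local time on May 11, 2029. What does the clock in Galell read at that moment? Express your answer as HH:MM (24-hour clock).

08:45

May 11, 2029 lies within the daylight-saving period (26 February – 3 September), so Irath Station is on daylight time, UTC+09:15.
09:00 Irath Station − 9h15m = 23:45 UTC (rolling into the previous day, 10 May 2029).
1 February 2029 is a Thursday, so the first Monday is February 5 and the second is February 12.
1 October 2029 is a Monday, so Saturdays fall on 6, 13, 20, 27; the last is October 27.
At the standard offset (UTC+08:00), 23:45 UTC + 8h = 07:45 Galell standard time (rolling into the next day, 11 May 2029).
The standard-time date in Galell, May 11, 2029, lies within the daylight-saving period (12 February – 27 October), so Galell is on daylight time, UTC+09:00.
23:45 UTC + 9h = 08:45 Galell (rolling into the next day, 11 May 2029).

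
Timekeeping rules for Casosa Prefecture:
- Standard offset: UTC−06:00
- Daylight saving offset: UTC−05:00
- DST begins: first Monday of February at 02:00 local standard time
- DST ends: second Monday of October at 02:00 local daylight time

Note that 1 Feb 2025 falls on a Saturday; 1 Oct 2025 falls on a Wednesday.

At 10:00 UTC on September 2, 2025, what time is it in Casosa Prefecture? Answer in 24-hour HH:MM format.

05:00

1 February 2025 is a Saturday, so the first Monday is February 3.
1 October 2025 is a Wednesday, so the first Monday is October 6 and the second is October 13.
At the standard offset (UTC−06:00), 10:00 UTC − 6h = 04:00 Casosa Prefecture standard time.
The standard-time date in Casosa Prefecture, September 2, 2025, lies within the daylight-saving period (3 February – 13 October), so Casosa Prefecture is on daylight time, UTC−05:00.
10:00 UTC − 5h = 05:00 local.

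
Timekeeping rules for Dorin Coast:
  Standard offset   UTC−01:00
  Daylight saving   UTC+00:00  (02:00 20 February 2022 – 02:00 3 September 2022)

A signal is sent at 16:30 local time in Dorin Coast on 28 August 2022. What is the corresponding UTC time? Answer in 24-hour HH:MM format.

16:30

28 August 2022 falls between 20 February and 3 September, so daylight saving is in effect and Dorin Coast is at UTC+00:00.
16:30 local − 0h = 16:30 UTC.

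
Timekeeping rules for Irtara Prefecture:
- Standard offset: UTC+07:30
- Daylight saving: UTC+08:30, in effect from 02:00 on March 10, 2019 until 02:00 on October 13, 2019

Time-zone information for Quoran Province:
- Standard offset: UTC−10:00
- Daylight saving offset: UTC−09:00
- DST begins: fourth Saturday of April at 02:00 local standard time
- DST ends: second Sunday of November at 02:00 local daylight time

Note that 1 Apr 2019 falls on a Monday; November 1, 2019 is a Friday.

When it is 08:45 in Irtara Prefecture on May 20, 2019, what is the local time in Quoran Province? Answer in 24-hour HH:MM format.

15:15

Daylight saving runs 10 March – 13 October; May 20, 2019 is inside that window, so Irtara Prefecture is at UTC+08:30.
08:45 Irtara Prefecture − 8h30m = 00:15 UTC.
1 April 2019 is a Monday, so the first Saturday is April 6 and the fourth is April 27.
1 November 2019 is a Friday, so the first Sunday is November 3 and the second is November 10.
At the standard offset (UTC−10:00), 00:15 UTC − 10h = 14:15 Quoran Province standard time (rolling into the previous day, 19 May 2019).
Daylight saving runs 27 April – 10 November; the standard-time date in Quoran Province, May 19, 2019, is inside that window, so Quoran Province is at UTC−09:00.
00:15 UTC − 9h = 15:15 Quoran Province (rolling into the previous day, 19 May 2019).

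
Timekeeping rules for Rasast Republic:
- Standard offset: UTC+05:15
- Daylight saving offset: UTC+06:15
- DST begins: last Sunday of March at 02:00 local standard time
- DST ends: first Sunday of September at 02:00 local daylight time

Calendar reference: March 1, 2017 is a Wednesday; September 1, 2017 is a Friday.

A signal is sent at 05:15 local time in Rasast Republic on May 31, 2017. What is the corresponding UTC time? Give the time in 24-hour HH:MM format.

23:00

1 March 2017 is a Wednesday, so Sundays fall on 5, 12, 19, 26; the last is March 26.
1 September 2017 is a Friday, so the first Sunday is September 3.
May 31, 2017 falls between 26 March and 3 September, so daylight saving is in effect and Rasast Republic is at UTC+06:15.
05:15 local − 6h15m = 23:00 UTC (rolling into the previous day, 30 May 2017).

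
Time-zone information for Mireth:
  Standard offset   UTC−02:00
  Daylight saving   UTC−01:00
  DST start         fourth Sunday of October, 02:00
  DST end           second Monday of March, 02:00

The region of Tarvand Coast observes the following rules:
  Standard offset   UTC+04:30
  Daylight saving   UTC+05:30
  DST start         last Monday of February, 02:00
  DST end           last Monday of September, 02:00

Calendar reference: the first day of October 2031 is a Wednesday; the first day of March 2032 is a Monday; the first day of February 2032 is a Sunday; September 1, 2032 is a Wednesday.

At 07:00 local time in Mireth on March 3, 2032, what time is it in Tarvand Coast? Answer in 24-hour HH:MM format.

13:30

1 October 2031 is a Wednesday, so the first Sunday is October 5 and the fourth is October 26.
1 March 2032 is a Monday, so the first Monday is March 1 and the second is March 8.
Daylight saving runs 26 October 2031 – 8 March 2032; March 3, 2032 is inside that window, so Mireth is at UTC−01:00.
07:00 Mireth + 1h = 08:00 UTC.
1 February 2032 is a Sunday, so Mondays fall on 2, 9, 16, 23; the last is February 23.
1 September 2032 is a Wednesday, so Mondays fall on 6, 13, 20, 27; the last is September 27.
At the standard offset (UTC+04:30), 08:00 UTC + 4h30m = 12:30 Tarvand Coast standard time.
The standard-time date in Tarvand Coast, March 3, 2032, falls between 23 February and 27 September, so daylight saving is in effect and Tarvand Coast is at UTC+05:30.
08:00 UTC + 5h30m = 13:30 Tarvand Coast.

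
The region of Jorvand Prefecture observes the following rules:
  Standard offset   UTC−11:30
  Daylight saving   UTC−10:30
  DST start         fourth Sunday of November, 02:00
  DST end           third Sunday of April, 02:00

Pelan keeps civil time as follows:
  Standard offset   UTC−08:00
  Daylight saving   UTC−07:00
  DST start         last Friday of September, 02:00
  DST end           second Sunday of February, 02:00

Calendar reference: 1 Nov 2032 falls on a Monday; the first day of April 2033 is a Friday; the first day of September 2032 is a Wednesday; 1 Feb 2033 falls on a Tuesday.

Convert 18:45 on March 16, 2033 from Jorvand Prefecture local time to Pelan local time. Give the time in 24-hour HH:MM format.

1 November 2032 is a Monday, so the first Sunday is November 7 and the fourth is November 28.
1 April 2033 is a Friday, so the first Sunday is April 3 and the third is April 17.
Daylight saving runs 28 November 2032 – 17 April 2033; March 16, 2033 is inside that window, so Jorvand Prefecture is at UTC−10:30.
18:45 Jorvand Prefecture + 10h30m = 05:15 UTC (rolling into the next day, 17 March 2033).
1 September 2032 is a Wednesday, so Fridays fall on 3, 10, 17, 24; the last is September 24.
1 February 2033 is a Tuesday, so the first Sunday is February 6 and the second is February 13.
At the standard offset (UTC−08:00), 05:15 UTC − 8h = 21:15 Pelan standard time (rolling into the previous day, 16 March 2033).
The standard-time date in Pelan, March 16, 2033, does not fall between 24 September 2032 and 13 February 2033, so daylight saving is not in effect and Pelan is at UTC−08:00.
05:15 UTC − 8h = 21:15 Pelan (rolling into the previous day, 16 March 2033).

21:15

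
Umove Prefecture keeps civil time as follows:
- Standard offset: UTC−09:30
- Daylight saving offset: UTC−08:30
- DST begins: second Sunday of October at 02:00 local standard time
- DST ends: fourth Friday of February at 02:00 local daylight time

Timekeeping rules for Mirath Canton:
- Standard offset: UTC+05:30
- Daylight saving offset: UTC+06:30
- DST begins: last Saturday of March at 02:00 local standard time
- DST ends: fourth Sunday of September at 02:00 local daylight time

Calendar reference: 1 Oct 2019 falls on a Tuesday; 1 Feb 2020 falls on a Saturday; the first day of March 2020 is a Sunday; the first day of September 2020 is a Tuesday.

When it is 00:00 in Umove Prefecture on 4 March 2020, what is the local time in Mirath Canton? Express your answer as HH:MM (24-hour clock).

1 October 2019 is a Tuesday, so the first Sunday is October 6 and the second is October 13.
1 February 2020 is a Saturday, so the first Friday is February 7 and the fourth is February 28.
Daylight saving runs 13 October 2019 – 28 February 2020; 4 March 2020 is outside that window, so Umove Prefecture is on standard time at UTC−09:30.
00:00 Umove Prefecture + 9h30m = 09:30 UTC.
1 March 2020 is a Sunday, so Saturdays fall on 7, 14, 21, 28; the last is March 28.
1 September 2020 is a Tuesday, so the first Sunday is September 6 and the fourth is September 27.
At the standard offset (UTC+05:30), 09:30 UTC + 5h30m = 15:00 Mirath Canton standard time.
The standard-time date in Mirath Canton, 4 March 2020, does not fall between 28 March and 27 September, so daylight saving is not in effect and Mirath Canton is at UTC+05:30.
09:30 UTC + 5h30m = 15:00 Mirath Canton.

15:00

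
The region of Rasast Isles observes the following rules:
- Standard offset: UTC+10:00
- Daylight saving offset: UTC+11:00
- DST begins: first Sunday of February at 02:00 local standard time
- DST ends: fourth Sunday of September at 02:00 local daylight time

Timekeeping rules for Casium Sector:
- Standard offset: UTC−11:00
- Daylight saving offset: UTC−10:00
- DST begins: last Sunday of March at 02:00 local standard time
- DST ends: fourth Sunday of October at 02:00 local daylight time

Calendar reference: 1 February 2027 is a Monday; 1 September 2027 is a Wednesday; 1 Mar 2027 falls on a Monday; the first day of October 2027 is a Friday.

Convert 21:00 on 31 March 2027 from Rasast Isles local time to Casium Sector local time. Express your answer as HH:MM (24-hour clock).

00:00

1 February 2027 is a Monday, so the first Sunday is February 7.
1 September 2027 is a Wednesday, so the first Sunday is September 5 and the fourth is September 26.
31 March 2027 falls between 7 February and 26 September, so daylight saving is in effect and Rasast Isles is at UTC+11:00.
21:00 Rasast Isles − 11h = 10:00 UTC.
1 March 2027 is a Monday, so Sundays fall on 7, 14, 21, 28; the last is March 28.
1 October 2027 is a Friday, so the first Sunday is October 3 and the fourth is October 24.
At the standard offset (UTC−11:00), 10:00 UTC − 11h = 23:00 Casium Sector standard time (rolling into the previous day, 30 March 2027).
The standard-time date in Casium Sector, 30 March 2027, falls between 28 March and 24 October, so daylight saving is in effect and Casium Sector is at UTC−10:00.
10:00 UTC − 10h = 00:00 Casium Sector.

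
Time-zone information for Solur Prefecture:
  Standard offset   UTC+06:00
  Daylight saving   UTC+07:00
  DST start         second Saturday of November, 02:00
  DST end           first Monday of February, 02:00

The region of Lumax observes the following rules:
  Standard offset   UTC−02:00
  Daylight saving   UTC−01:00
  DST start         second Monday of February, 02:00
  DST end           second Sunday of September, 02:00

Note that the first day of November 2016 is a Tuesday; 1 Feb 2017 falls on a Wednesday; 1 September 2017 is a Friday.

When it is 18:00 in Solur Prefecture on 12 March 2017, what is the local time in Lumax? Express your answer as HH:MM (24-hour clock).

1 November 2016 is a Tuesday, so the first Saturday is November 5 and the second is November 12.
1 February 2017 is a Wednesday, so the first Monday is February 6.
Daylight saving runs 12 November 2016 – 6 February 2017; 12 March 2017 is outside that window, so Solur Prefecture is on standard time at UTC+06:00.
18:00 Solur Prefecture − 6h = 12:00 UTC.
1 February 2017 is a Wednesday, so the first Monday is February 6 and the second is February 13.
1 September 2017 is a Friday, so the first Sunday is September 3 and the second is September 10.
At the standard offset (UTC−02:00), 12:00 UTC − 2h = 10:00 Lumax standard time.
Daylight saving runs 13 February – 10 September; the standard-time date in Lumax, 12 March 2017, is inside that window, so Lumax is at UTC−01:00.
12:00 UTC − 1h = 11:00 Lumax.

11:00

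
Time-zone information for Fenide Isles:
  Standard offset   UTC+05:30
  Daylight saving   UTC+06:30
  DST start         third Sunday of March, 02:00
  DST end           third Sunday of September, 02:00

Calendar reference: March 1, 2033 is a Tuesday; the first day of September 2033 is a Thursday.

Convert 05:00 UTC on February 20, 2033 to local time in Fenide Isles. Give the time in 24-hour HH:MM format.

10:30

1 March 2033 is a Tuesday, so the first Sunday is March 6 and the third is March 20.
1 September 2033 is a Thursday, so the first Sunday is September 4 and the third is September 18.
At the standard offset (UTC+05:30), 05:00 UTC + 5h30m = 10:30 Fenide Isles standard time.
The standard-time date in Fenide Isles, February 20, 2033, is outside the daylight-saving period (20 March – 18 September), so Fenide Isles is on standard time, UTC+05:30.
05:00 UTC + 5h30m = 10:30 local.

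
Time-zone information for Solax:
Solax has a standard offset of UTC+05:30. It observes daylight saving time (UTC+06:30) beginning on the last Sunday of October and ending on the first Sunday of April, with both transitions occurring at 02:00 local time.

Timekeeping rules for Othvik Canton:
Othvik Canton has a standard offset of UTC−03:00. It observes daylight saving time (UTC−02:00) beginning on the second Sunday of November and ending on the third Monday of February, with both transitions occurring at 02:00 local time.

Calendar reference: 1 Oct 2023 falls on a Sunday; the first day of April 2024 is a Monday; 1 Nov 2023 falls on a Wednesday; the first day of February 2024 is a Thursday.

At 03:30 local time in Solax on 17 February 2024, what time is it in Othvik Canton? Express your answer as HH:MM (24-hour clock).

1 October 2023 is a Sunday, so Sundays fall on 1, 8, 15, 22, 29; the last is October 29.
1 April 2024 is a Monday, so the first Sunday is April 7.
Daylight saving runs 29 October 2023 – 7 April 2024; 17 February 2024 is inside that window, so Solax is at UTC+06:30.
03:30 Solax − 6h30m = 21:00 UTC (rolling into the previous day, 16 February 2024).
1 November 2023 is a Wednesday, so the first Sunday is November 5 and the second is November 12.
1 February 2024 is a Thursday, so the first Monday is February 5 and the third is February 19.
At the standard offset (UTC−03:00), 21:00 UTC − 3h = 18:00 Othvik Canton standard time.
The standard-time date in Othvik Canton, 16 February 2024, falls between 12 November 2023 and 19 February 2024, so daylight saving is in effect and Othvik Canton is at UTC−02:00.
21:00 UTC − 2h = 19:00 Othvik Canton.

19:00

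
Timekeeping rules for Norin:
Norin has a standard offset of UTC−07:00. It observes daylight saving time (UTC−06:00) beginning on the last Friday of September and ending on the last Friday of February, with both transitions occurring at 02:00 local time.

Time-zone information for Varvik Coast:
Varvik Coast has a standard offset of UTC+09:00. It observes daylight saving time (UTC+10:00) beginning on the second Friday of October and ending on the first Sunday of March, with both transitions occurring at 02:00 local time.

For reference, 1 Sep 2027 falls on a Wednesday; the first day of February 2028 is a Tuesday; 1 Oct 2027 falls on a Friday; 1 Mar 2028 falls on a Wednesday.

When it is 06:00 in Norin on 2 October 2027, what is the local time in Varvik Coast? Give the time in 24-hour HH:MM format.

1 September 2027 is a Wednesday, so Fridays fall on 3, 10, 17, 24; the last is September 24.
1 February 2028 is a Tuesday, so Fridays fall on 4, 11, 18, 25; the last is February 25.
Daylight saving runs 24 September 2027 – 25 February 2028; 2 October 2027 is inside that window, so Norin is at UTC−06:00.
06:00 Norin + 6h = 12:00 UTC.
1 October 2027 is a Friday, so the first Friday is October 1 and the second is October 8.
1 March 2028 is a Wednesday, so the first Sunday is March 5.
At the standard offset (UTC+09:00), 12:00 UTC + 9h = 21:00 Varvik Coast standard time.
The standard-time date in Varvik Coast, 2 October 2027, is outside the daylight-saving period (8 October 2027 – 5 March 2028), so Varvik Coast is on standard time, UTC+09:00.
12:00 UTC + 9h = 21:00 Varvik Coast.

21:00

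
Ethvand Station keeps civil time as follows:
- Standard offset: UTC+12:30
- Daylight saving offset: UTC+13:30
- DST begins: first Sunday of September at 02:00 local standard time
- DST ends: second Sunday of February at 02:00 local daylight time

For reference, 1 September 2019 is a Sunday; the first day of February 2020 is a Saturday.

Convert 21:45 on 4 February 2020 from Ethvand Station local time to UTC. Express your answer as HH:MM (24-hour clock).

1 September 2019 is a Sunday, so the first Sunday is September 1.
1 February 2020 is a Saturday, so the first Sunday is February 2 and the second is February 9.
4 February 2020 falls between 1 September 2019 and 9 February 2020, so daylight saving is in effect and Ethvand Station is at UTC+13:30.
21:45 local − 13h30m = 08:15 UTC.

08:15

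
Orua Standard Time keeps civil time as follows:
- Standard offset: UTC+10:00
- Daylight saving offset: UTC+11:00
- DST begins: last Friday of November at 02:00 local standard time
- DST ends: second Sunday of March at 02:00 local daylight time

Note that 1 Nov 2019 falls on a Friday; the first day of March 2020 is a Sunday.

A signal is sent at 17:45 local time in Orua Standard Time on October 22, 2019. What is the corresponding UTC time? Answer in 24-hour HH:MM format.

1 November 2019 is a Friday, so Fridays fall on 1, 8, 15, 22, 29; the last is November 29.
1 March 2020 is a Sunday, so the first Sunday is March 1 and the second is March 8.
October 22, 2019 does not fall between 29 November 2019 and 8 March 2020, so daylight saving is not in effect and Orua Standard Time is at UTC+10:00.
17:45 local − 10h = 07:45 UTC.

07:45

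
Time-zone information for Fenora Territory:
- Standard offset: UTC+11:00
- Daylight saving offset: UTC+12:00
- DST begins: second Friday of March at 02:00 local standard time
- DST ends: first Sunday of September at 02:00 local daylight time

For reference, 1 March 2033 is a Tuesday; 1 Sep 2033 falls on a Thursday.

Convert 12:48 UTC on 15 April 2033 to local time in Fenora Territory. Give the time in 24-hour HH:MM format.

1 March 2033 is a Tuesday, so the first Friday is March 4 and the second is March 11.
1 September 2033 is a Thursday, so the first Sunday is September 4.
At the standard offset (UTC+11:00), 12:48 UTC + 11h = 23:48 Fenora Territory standard time.
The standard-time date in Fenora Territory, 15 April 2033, lies within the daylight-saving period (11 March – 4 September), so Fenora Territory is on daylight time, UTC+12:00.
12:48 UTC + 12h = 00:48 local (rolling into the next day, 16 April 2033).

00:48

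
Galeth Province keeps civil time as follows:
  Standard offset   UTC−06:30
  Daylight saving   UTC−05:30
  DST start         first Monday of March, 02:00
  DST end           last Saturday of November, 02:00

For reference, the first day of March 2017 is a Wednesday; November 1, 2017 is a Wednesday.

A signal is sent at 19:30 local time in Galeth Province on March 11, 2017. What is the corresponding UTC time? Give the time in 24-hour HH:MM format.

01:00

1 March 2017 is a Wednesday, so the first Monday is March 6.
1 November 2017 is a Wednesday, so Saturdays fall on 4, 11, 18, 25; the last is November 25.
March 11, 2017 falls between 6 March and 25 November, so daylight saving is in effect and Galeth Province is at UTC−05:30.
19:30 local + 5h30m = 01:00 UTC (rolling into the next day, 12 March 2017).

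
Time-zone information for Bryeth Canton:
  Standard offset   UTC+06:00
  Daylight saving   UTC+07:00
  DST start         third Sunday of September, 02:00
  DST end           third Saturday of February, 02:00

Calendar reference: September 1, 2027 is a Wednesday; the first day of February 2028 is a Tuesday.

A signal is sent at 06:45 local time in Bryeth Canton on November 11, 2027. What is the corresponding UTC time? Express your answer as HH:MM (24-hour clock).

1 September 2027 is a Wednesday, so the first Sunday is September 5 and the third is September 19.
1 February 2028 is a Tuesday, so the first Saturday is February 5 and the third is February 19.
November 11, 2027 lies within the daylight-saving period (19 September 2027 – 19 February 2028), so Bryeth Canton is on daylight time, UTC+07:00.
06:45 local − 7h = 23:45 UTC (rolling into the previous day, 10 November 2027).

23:45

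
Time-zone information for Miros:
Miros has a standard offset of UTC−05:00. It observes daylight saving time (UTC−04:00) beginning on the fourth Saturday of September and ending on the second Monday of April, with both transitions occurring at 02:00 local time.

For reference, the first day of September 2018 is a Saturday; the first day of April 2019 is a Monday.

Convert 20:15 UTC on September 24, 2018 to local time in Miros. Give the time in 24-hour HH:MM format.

1 September 2018 is a Saturday, so the first Saturday is September 1 and the fourth is September 22.
1 April 2019 is a Monday, so the first Monday is April 1 and the second is April 8.
At the standard offset (UTC−05:00), 20:15 UTC − 5h = 15:15 Miros standard time.
The standard-time date in Miros, September 24, 2018, lies within the daylight-saving period (22 September 2018 – 8 April 2019), so Miros is on daylight time, UTC−04:00.
20:15 UTC − 4h = 16:15 local.

16:15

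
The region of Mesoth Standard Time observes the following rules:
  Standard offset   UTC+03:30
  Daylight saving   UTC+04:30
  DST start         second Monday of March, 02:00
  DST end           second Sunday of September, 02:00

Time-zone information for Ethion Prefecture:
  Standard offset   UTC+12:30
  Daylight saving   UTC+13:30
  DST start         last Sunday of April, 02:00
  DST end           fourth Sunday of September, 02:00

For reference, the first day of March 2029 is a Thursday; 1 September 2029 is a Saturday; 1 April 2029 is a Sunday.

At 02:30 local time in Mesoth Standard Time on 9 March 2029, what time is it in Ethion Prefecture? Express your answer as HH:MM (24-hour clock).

1 March 2029 is a Thursday, so the first Monday is March 5 and the second is March 12.
1 September 2029 is a Saturday, so the first Sunday is September 2 and the second is September 9.
Daylight saving runs 12 March – 9 September; 9 March 2029 is outside that window, so Mesoth Standard Time is on standard time at UTC+03:30.
02:30 Mesoth Standard Time − 3h30m = 23:00 UTC (rolling into the previous day, 8 March 2029).
1 April 2029 is a Sunday, so Sundays fall on 1, 8, 15, 22, 29; the last is April 29.
1 September 2029 is a Saturday, so the first Sunday is September 2 and the fourth is September 23.
At the standard offset (UTC+12:30), 23:00 UTC + 12h30m = 11:30 Ethion Prefecture standard time (rolling into the next day, 9 March 2029).
The standard-time date in Ethion Prefecture, 9 March 2029, does not fall between 29 April and 23 September, so daylight saving is not in effect and Ethion Prefecture is at UTC+12:30.
23:00 UTC + 12h30m = 11:30 Ethion Prefecture (rolling into the next day, 9 March 2029).

11:30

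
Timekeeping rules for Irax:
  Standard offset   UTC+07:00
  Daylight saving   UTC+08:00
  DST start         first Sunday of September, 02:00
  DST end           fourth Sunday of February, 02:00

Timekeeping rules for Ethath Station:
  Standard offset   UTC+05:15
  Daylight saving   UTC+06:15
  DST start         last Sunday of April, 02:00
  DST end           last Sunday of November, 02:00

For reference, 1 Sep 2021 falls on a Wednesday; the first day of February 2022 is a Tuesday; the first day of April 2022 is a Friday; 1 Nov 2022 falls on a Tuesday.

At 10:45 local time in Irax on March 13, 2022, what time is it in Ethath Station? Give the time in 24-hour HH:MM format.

09:00

1 September 2021 is a Wednesday, so the first Sunday is September 5.
1 February 2022 is a Tuesday, so the first Sunday is February 6 and the fourth is February 27.
March 13, 2022 does not fall between 5 September 2021 and 27 February 2022, so daylight saving is not in effect and Irax is at UTC+07:00.
10:45 Irax − 7h = 03:45 UTC.
1 April 2022 is a Friday, so Sundays fall on 3, 10, 17, 24; the last is April 24.
1 November 2022 is a Tuesday, so Sundays fall on 6, 13, 20, 27; the last is November 27.
At the standard offset (UTC+05:15), 03:45 UTC + 5h15m = 09:00 Ethath Station standard time.
Daylight saving runs 24 April – 27 November; the standard-time date in Ethath Station, March 13, 2022, is outside that window, so Ethath Station is on standard time at UTC+05:15.
03:45 UTC + 5h15m = 09:00 Ethath Station.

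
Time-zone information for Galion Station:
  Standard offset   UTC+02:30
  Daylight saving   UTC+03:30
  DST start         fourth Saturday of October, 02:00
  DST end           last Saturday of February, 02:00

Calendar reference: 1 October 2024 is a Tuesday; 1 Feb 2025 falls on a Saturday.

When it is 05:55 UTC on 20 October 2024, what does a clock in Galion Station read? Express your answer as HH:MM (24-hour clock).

08:25

1 October 2024 is a Tuesday, so the first Saturday is October 5 and the fourth is October 26.
1 February 2025 is a Saturday, so Saturdays fall on 1, 8, 15, 22; the last is February 22.
At the standard offset (UTC+02:30), 05:55 UTC + 2h30m = 08:25 Galion Station standard time.
Daylight saving runs 26 October 2024 – 22 February 2025; the standard-time date in Galion Station, 20 October 2024, is outside that window, so Galion Station is on standard time at UTC+02:30.
05:55 UTC + 2h30m = 08:25 local.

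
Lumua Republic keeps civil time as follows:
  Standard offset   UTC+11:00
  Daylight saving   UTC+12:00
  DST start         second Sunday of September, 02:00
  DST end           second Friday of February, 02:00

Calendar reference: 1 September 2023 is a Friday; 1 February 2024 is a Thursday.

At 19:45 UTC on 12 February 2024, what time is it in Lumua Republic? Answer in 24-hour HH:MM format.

06:45

1 September 2023 is a Friday, so the first Sunday is September 3 and the second is September 10.
1 February 2024 is a Thursday, so the first Friday is February 2 and the second is February 9.
At the standard offset (UTC+11:00), 19:45 UTC + 11h = 06:45 Lumua Republic standard time (rolling into the next day, 13 February 2024).
The standard-time date in Lumua Republic, 13 February 2024, does not fall between 10 September 2023 and 9 February 2024, so daylight saving is not in effect and Lumua Republic is at UTC+11:00.
19:45 UTC + 11h = 06:45 local (rolling into the next day, 13 February 2024).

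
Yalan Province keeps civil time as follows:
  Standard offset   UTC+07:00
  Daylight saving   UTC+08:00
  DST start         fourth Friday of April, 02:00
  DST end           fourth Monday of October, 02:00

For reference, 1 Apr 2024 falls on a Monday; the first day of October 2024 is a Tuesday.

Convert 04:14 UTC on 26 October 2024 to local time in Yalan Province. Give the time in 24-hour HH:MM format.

12:14

1 April 2024 is a Monday, so the first Friday is April 5 and the fourth is April 26.
1 October 2024 is a Tuesday, so the first Monday is October 7 and the fourth is October 28.
At the standard offset (UTC+07:00), 04:14 UTC + 7h = 11:14 Yalan Province standard time.
The standard-time date in Yalan Province, 26 October 2024, falls between 26 April and 28 October, so daylight saving is in effect and Yalan Province is at UTC+08:00.
04:14 UTC + 8h = 12:14 local.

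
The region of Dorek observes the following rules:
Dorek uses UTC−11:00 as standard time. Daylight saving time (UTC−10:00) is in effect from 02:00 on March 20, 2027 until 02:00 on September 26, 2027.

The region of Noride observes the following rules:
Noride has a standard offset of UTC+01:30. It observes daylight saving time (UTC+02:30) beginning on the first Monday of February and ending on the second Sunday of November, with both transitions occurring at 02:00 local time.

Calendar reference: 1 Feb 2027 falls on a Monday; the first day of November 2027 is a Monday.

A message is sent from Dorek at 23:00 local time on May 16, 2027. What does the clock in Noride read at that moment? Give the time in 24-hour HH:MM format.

Daylight saving runs 20 March – 26 September; May 16, 2027 is inside that window, so Dorek is at UTC−10:00.
23:00 Dorek + 10h = 09:00 UTC (rolling into the next day, 17 May 2027).
1 February 2027 is a Monday, so the first Monday is February 1.
1 November 2027 is a Monday, so the first Sunday is November 7 and the second is November 14.
At the standard offset (UTC+01:30), 09:00 UTC + 1h30m = 10:30 Noride standard time.
The standard-time date in Noride, May 17, 2027, falls between 1 February and 14 November, so daylight saving is in effect and Noride is at UTC+02:30.
09:00 UTC + 2h30m = 11:30 Noride.

11:30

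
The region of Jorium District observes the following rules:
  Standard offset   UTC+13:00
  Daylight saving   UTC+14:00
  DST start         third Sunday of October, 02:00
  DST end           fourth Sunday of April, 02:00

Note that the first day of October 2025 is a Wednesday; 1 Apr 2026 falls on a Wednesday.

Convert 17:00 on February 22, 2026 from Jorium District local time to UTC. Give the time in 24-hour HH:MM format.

03:00

1 October 2025 is a Wednesday, so the first Sunday is October 5 and the third is October 19.
1 April 2026 is a Wednesday, so the first Sunday is April 5 and the fourth is April 26.
Daylight saving runs 19 October 2025 – 26 April 2026; February 22, 2026 is inside that window, so Jorium District is at UTC+14:00.
17:00 local − 14h = 03:00 UTC.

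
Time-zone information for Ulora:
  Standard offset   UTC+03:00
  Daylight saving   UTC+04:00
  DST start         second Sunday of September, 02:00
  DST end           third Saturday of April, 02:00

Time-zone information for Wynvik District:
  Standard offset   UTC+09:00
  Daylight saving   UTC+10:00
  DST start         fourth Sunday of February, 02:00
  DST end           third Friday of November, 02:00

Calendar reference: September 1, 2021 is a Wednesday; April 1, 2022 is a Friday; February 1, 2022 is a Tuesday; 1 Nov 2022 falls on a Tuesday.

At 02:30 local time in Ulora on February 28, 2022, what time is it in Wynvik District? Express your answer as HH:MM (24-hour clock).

1 September 2021 is a Wednesday, so the first Sunday is September 5 and the second is September 12.
1 April 2022 is a Friday, so the first Saturday is April 2 and the third is April 16.
February 28, 2022 falls between 12 September 2021 and 16 April 2022, so daylight saving is in effect and Ulora is at UTC+04:00.
02:30 Ulora − 4h = 22:30 UTC (rolling into the previous day, 27 February 2022).
1 February 2022 is a Tuesday, so the first Sunday is February 6 and the fourth is February 27.
1 November 2022 is a Tuesday, so the first Friday is November 4 and the third is November 18.
At the standard offset (UTC+09:00), 22:30 UTC + 9h = 07:30 Wynvik District standard time (rolling into the next day, 28 February 2022).
The standard-time date in Wynvik District, February 28, 2022, lies within the daylight-saving period (27 February – 18 November), so Wynvik District is on daylight time, UTC+10:00.
22:30 UTC + 10h = 08:30 Wynvik District (rolling into the next day, 28 February 2022).

08:30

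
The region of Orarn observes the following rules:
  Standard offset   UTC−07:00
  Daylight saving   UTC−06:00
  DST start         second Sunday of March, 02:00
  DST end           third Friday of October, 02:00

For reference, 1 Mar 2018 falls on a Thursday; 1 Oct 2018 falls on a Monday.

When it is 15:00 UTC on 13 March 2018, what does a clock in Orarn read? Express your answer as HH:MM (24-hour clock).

09:00

1 March 2018 is a Thursday, so the first Sunday is March 4 and the second is March 11.
1 October 2018 is a Monday, so the first Friday is October 5 and the third is October 19.
At the standard offset (UTC−07:00), 15:00 UTC − 7h = 08:00 Orarn standard time.
The standard-time date in Orarn, 13 March 2018, lies within the daylight-saving period (11 March – 19 October), so Orarn is on daylight time, UTC−06:00.
15:00 UTC − 6h = 09:00 local.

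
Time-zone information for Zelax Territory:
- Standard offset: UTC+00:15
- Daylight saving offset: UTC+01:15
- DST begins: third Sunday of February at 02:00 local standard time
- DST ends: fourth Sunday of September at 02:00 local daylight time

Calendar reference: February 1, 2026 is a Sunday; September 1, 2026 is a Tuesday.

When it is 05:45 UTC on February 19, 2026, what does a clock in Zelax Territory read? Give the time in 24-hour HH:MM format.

07:00

1 February 2026 is a Sunday, so the first Sunday is February 1 and the third is February 15.
1 September 2026 is a Tuesday, so the first Sunday is September 6 and the fourth is September 27.
At the standard offset (UTC+00:15), 05:45 UTC + 0h15m = 06:00 Zelax Territory standard time.
Daylight saving runs 15 February – 27 September; the standard-time date in Zelax Territory, February 19, 2026, is inside that window, so Zelax Territory is at UTC+01:15.
05:45 UTC + 1h15m = 07:00 local.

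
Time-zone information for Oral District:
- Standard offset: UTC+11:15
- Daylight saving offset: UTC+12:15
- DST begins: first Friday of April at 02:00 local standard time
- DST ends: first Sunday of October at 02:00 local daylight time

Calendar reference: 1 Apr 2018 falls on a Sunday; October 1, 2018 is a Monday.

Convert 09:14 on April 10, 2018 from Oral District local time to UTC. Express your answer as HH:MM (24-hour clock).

20:59

1 April 2018 is a Sunday, so the first Friday is April 6.
1 October 2018 is a Monday, so the first Sunday is October 7.
Daylight saving runs 6 April – 7 October; April 10, 2018 is inside that window, so Oral District is at UTC+12:15.
09:14 local − 12h15m = 20:59 UTC (rolling into the previous day, 9 April 2018).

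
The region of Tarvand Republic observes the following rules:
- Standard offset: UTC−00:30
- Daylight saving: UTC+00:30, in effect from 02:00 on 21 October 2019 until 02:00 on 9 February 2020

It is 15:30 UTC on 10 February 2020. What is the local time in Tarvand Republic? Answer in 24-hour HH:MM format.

15:00

At the standard offset (UTC−00:30), 15:30 UTC − 0h30m = 15:00 Tarvand Republic standard time.
The standard-time date in Tarvand Republic, 10 February 2020, is outside the daylight-saving period (21 October 2019 – 9 February 2020), so Tarvand Republic is on standard time, UTC−00:30.
15:30 UTC − 0h30m = 15:00 local.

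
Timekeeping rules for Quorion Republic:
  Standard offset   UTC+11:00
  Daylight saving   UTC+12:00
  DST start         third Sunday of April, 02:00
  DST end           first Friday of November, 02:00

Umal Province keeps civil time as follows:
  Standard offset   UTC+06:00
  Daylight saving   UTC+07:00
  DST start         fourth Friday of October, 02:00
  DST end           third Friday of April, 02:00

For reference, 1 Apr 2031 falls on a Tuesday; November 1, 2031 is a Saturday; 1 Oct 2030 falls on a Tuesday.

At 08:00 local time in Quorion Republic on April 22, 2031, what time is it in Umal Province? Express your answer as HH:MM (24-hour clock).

1 April 2031 is a Tuesday, so the first Sunday is April 6 and the third is April 20.
1 November 2031 is a Saturday, so the first Friday is November 7.
Daylight saving runs 20 April – 7 November; April 22, 2031 is inside that window, so Quorion Republic is at UTC+12:00.
08:00 Quorion Republic − 12h = 20:00 UTC (rolling into the previous day, 21 April 2031).
1 October 2030 is a Tuesday, so the first Friday is October 4 and the fourth is October 25.
1 April 2031 is a Tuesday, so the first Friday is April 4 and the third is April 18.
At the standard offset (UTC+06:00), 20:00 UTC + 6h = 02:00 Umal Province standard time (rolling into the next day, 22 April 2031).
Daylight saving runs 25 October 2030 – 18 April 2031; the standard-time date in Umal Province, April 22, 2031, is outside that window, so Umal Province is on standard time at UTC+06:00.
20:00 UTC + 6h = 02:00 Umal Province (rolling into the next day, 22 April 2031).

02:00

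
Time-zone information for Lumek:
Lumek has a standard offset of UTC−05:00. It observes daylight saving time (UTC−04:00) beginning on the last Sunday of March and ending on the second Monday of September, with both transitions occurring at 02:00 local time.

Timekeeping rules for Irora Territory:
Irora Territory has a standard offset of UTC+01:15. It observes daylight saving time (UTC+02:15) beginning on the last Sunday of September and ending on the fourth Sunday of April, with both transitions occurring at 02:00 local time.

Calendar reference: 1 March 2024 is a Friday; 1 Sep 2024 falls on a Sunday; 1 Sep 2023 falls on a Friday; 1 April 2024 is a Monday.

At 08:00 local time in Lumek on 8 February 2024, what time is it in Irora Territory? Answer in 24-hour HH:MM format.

1 March 2024 is a Friday, so Sundays fall on 3, 10, 17, 24, 31; the last is March 31.
1 September 2024 is a Sunday, so the first Monday is September 2 and the second is September 9.
Daylight saving runs 31 March – 9 September; 8 February 2024 is outside that window, so Lumek is on standard time at UTC−05:00.
08:00 Lumek + 5h = 13:00 UTC.
1 September 2023 is a Friday, so Sundays fall on 3, 10, 17, 24; the last is September 24.
1 April 2024 is a Monday, so the first Sunday is April 7 and the fourth is April 28.
At the standard offset (UTC+01:15), 13:00 UTC + 1h15m = 14:15 Irora Territory standard time.
Daylight saving runs 24 September 2023 – 28 April 2024; the standard-time date in Irora Territory, 8 February 2024, is inside that window, so Irora Territory is at UTC+02:15.
13:00 UTC + 2h15m = 15:15 Irora Territory.

15:15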